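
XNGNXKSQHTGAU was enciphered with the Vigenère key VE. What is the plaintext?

Repeat the key across the ciphertext: VEVEVEVEVEVEV
X(23)−V(21): 2 → C
N(13)−E(4): 9 → J
G(6)−V(21): -15≡11 → L
N(13)−E(4): 9 → J
X(23)−V(21): 2 → C
K(10)−E(4): 6 → G
S(18)−V(21): -3≡23 → X
Q(16)−E(4): 12 → M
H(7)−V(21): -14≡12 → M
T(19)−E(4): 15 → P
G(6)−V(21): -15≡11 → L
A(0)−E(4): -4≡22 → W
U(20)−V(21): -1≡25 → Z

CJLJCGXMMPLWZ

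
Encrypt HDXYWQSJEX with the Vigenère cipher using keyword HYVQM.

OBSOIXQEUJ

Repeat the key across the message: HYVQMHYVQM
H(7)+H(7): 14 → O
D(3)+Y(24): 27≡1 → B
X(23)+V(21): 44≡18 → S
Y(24)+Q(16): 40≡14 → O
W(22)+M(12): 34≡8 → I
Q(16)+H(7): 23 → X
S(18)+Y(24): 42≡16 → Q
J(9)+V(21): 30≡4 → E
E(4)+Q(16): 20 → U
X(23)+M(12): 35≡9 → J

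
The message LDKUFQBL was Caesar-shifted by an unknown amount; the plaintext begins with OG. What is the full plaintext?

From the crib: L(11)−O(14)=-3≡23, so the shift is 23.
Subtract 23 from each ciphertext letter:
L(11): 11−23=-12≡14 → O
D(3): 3−23=-20≡6 → G
K(10): 10−23=-13≡13 → N
U(20): 20−23=-3≡23 → X
F(5): 5−23=-18≡8 → I
Q(16): 16−23=-7≡19 → T
B(1): 1−23=-22≡4 → E
L(11): 11−23=-12≡14 → O

OGNXITEO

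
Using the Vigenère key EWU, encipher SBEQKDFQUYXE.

Repeat the key across the message: EWUEWUEWUEWU
S(18)+E(4): 22 → W
B(1)+W(22): 23 → X
E(4)+U(20): 24 → Y
Q(16)+E(4): 20 → U
K(10)+W(22): 32≡6 → G
D(3)+U(20): 23 → X
F(5)+E(4): 9 → J
Q(16)+W(22): 38≡12 → M
U(20)+U(20): 40≡14 → O
Y(24)+E(4): 28≡2 → C
X(23)+W(22): 45≡19 → T
E(4)+U(20): 24 → Y

WXYUGXJMOCTY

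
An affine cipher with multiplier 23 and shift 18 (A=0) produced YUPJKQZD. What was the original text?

The inverse of 23 mod 26 is 17, since 23·17=391≡1. Apply D(y)=17·(y−18) mod 26:
Y(24): 17·(24−18)=102≡24 → Y
U(20): 17·(20−18)=34≡8 → I
P(15): 17·(15−18)=-51≡1 → B
J(9): 17·(9−18)=-153≡3 → D
K(10): 17·(10−18)=-136≡20 → U
Q(16): 17·(16−18)=-34≡18 → S
Z(25): 17·(25−18)=119≡15 → P
D(3): 17·(3−18)=-255≡5 → F

YIBDUSPF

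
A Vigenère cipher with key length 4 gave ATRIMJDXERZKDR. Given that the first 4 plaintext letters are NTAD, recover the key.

NARF

Subtract each crib letter from the matching ciphertext letter (mod 26):
A(0)−N(13)=-13≡13 → N
T(19)−T(19)=0 → A
R(17)−A(0)=17 → R
I(8)−D(3)=5 → F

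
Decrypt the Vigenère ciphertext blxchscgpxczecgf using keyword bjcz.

acvdgjahooaadteg

Repeat the key across the ciphertext: bjczbjczbjczbjcz
b(1)−b(1): 0 → a
l(11)−j(9): 2 → c
x(23)−c(2): 21 → v
c(2)−z(25): -23≡3 → d
h(7)−b(1): 6 → g
s(18)−j(9): 9 → j
c(2)−c(2): 0 → a
g(6)−z(25): -19≡7 → h
p(15)−b(1): 14 → o
x(23)−j(9): 14 → o
c(2)−c(2): 0 → a
z(25)−z(25): 0 → a
e(4)−b(1): 3 → d
c(2)−j(9): -7≡19 → t
g(6)−c(2): 4 → e
f(5)−z(25): -20≡6 → g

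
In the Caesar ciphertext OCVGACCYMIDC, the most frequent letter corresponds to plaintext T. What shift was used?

The most frequent ciphertext letter is C (appears 4 times).
C is position 2; T is position 19.
Shift = -17≡9.

9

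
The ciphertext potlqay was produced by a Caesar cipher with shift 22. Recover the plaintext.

tsxpuec

p(15): 15−22=-7≡19 → t
o(14): 14−22=-8≡18 → s
t(19): 19−22=-3≡23 → x
l(11): 11−22=-11≡15 → p
q(16): 16−22=-6≡20 → u
a(0): 0−22=-22≡4 → e
y(24): 24−22=2 → c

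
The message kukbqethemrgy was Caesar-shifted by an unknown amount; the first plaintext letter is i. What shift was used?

From the crib: k(10)−i(8)=2, so the shift is 2.

2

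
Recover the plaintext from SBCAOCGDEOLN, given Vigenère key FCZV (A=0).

NZDFJAHIZMMS

Repeat the key across the ciphertext: FCZVFCZVFCZV
S(18)−F(5): 13 → N
B(1)−C(2): -1≡25 → Z
C(2)−Z(25): -23≡3 → D
A(0)−V(21): -21≡5 → F
O(14)−F(5): 9 → J
C(2)−C(2): 0 → A
G(6)−Z(25): -19≡7 → H
D(3)−V(21): -18≡8 → I
E(4)−F(5): -1≡25 → Z
O(14)−C(2): 12 → M
L(11)−Z(25): -14≡12 → M
N(13)−V(21): -8≡18 → S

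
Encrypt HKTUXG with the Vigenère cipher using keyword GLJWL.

Repeat the key across the message: GLJWLG
H(7)+G(6): 13 → N
K(10)+L(11): 21 → V
T(19)+J(9): 28≡2 → C
U(20)+W(22): 42≡16 → Q
X(23)+L(11): 34≡8 → I
G(6)+G(6): 12 → M

NVCQIM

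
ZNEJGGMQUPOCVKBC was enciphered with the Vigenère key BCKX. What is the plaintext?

Repeat the key across the ciphertext: BCKXBCKXBCKXBCKX
Z(25)−B(1): 24 → Y
N(13)−C(2): 11 → L
E(4)−K(10): -6≡20 → U
J(9)−X(23): -14≡12 → M
G(6)−B(1): 5 → F
G(6)−C(2): 4 → E
M(12)−K(10): 2 → C
Q(16)−X(23): -7≡19 → T
U(20)−B(1): 19 → T
P(15)−C(2): 13 → N
O(14)−K(10): 4 → E
C(2)−X(23): -21≡5 → F
V(21)−B(1): 20 → U
K(10)−C(2): 8 → I
B(1)−K(10): -9≡17 → R
C(2)−X(23): -21≡5 → F

YLUMFECTTNEFUIRF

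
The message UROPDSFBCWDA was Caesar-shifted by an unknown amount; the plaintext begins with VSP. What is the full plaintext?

From the crib: U(20)−V(21)=-1≡25, so the shift is 25.
Subtract 25 from each ciphertext letter:
U(20): 20−25=-5≡21 → V
R(17): 17−25=-8≡18 → S
O(14): 14−25=-11≡15 → P
P(15): 15−25=-10≡16 → Q
D(3): 3−25=-22≡4 → E
S(18): 18−25=-7≡19 → T
F(5): 5−25=-20≡6 → G
B(1): 1−25=-24≡2 → C
C(2): 2−25=-23≡3 → D
W(22): 22−25=-3≡23 → X
D(3): 3−25=-22≡4 → E
A(0): 0−25=-25≡1 → B

VSPQETGCDXEB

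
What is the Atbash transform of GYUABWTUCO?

TBFZYDGFXL

G(6) → T(19)
Y(24) → B(1)
U(20) → F(5)
A(0) → Z(25)
B(1) → Y(24)
W(22) → D(3)
T(19) → G(6)
U(20) → F(5)
C(2) → X(23)
O(14) → L(11)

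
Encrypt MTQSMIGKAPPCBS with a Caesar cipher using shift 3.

PWTVPLJNDSSFEV

M(12): 12+3=15 → P
T(19): 19+3=22 → W
Q(16): 16+3=19 → T
S(18): 18+3=21 → V
M(12): 12+3=15 → P
I(8): 8+3=11 → L
G(6): 6+3=9 → J
K(10): 10+3=13 → N
A(0): 0+3=3 → D
P(15): 15+3=18 → S
P(15): 15+3=18 → S
C(2): 2+3=5 → F
B(1): 1+3=4 → E
S(18): 18+3=21 → V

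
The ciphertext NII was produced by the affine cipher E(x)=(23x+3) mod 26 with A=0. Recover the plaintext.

OHH

The inverse of 23 mod 26 is 17, since 23·17=391≡1. Apply D(y)=17·(y−3) mod 26:
N(13): 17·(13−3)=170≡14 → O
I(8): 17·(8−3)=85≡7 → H
I(8): 17·(8−3)=85≡7 → H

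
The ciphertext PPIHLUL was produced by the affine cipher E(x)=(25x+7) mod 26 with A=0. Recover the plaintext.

The inverse of 25 mod 26 is 25, since 25·25=625≡1. Apply D(y)=25·(y−7) mod 26:
P(15): 25·(15−7)=200≡18 → S
P(15): 25·(15−7)=200≡18 → S
I(8): 25·(8−7)=25 → Z
H(7): 25·(7−7)=0 → A
L(11): 25·(11−7)=100≡22 → W
U(20): 25·(20−7)=325≡13 → N
L(11): 25·(11−7)=100≡22 → W

SSZAWNW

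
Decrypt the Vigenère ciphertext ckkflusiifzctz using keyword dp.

Repeat the key across the ciphertext: dpdpdpdpdpdpdp
c(2)−d(3): -1≡25 → z
k(10)−p(15): -5≡21 → v
k(10)−d(3): 7 → h
f(5)−p(15): -10≡16 → q
l(11)−d(3): 8 → i
u(20)−p(15): 5 → f
s(18)−d(3): 15 → p
i(8)−p(15): -7≡19 → t
i(8)−d(3): 5 → f
f(5)−p(15): -10≡16 → q
z(25)−d(3): 22 → w
c(2)−p(15): -13≡13 → n
t(19)−d(3): 16 → q
z(25)−p(15): 10 → k

zvhqifptfqwnqk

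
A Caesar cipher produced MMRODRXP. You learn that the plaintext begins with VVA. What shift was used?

17

From the crib: M(12)−V(21)=-9≡17, so the shift is 17.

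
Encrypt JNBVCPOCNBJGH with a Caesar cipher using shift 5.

OSGAHUTHSGOLM

J(9): 9+5=14 → O
N(13): 13+5=18 → S
B(1): 1+5=6 → G
V(21): 21+5=26≡0 → A
C(2): 2+5=7 → H
P(15): 15+5=20 → U
O(14): 14+5=19 → T
C(2): 2+5=7 → H
N(13): 13+5=18 → S
B(1): 1+5=6 → G
J(9): 9+5=14 → O
G(6): 6+5=11 → L
H(7): 7+5=12 → M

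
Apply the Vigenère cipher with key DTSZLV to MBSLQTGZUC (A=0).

Repeat the key across the message: DTSZLVDTSZ
M(12)+D(3): 15 → P
B(1)+T(19): 20 → U
S(18)+S(18): 36≡10 → K
L(11)+Z(25): 36≡10 → K
Q(16)+L(11): 27≡1 → B
T(19)+V(21): 40≡14 → O
G(6)+D(3): 9 → J
Z(25)+T(19): 44≡18 → S
U(20)+S(18): 38≡12 → M
C(2)+Z(25): 27≡1 → B

PUKKBOJSMB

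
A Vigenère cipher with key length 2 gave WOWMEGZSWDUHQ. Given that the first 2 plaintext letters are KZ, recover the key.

MP

Subtract each crib letter from the matching ciphertext letter (mod 26):
W(22)−K(10)=12 → M
O(14)−Z(25)=-11≡15 → P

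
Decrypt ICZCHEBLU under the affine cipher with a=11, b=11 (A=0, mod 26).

The inverse of 11 mod 26 is 19, since 11·19=209≡1. Apply D(y)=19·(y−11) mod 26:
I(8): 19·(8−11)=-57≡21 → V
C(2): 19·(2−11)=-171≡11 → L
Z(25): 19·(25−11)=266≡6 → G
C(2): 19·(2−11)=-171≡11 → L
H(7): 19·(7−11)=-76≡2 → C
E(4): 19·(4−11)=-133≡23 → X
B(1): 19·(1−11)=-190≡18 → S
L(11): 19·(11−11)=0 → A
U(20): 19·(20−11)=171≡15 → P

VLGLCXSAP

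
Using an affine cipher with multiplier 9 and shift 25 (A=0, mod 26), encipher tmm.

t(19): 9·19+25=196≡14 → o
m(12): 9·12+25=133≡3 → d
m(12): 9·12+25=133≡3 → d

odd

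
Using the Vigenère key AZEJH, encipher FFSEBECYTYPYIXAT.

FEWNIEBCCFPXMGHT

Repeat the key across the message: AZEJHAZEJHAZEJHA
F(5)+A(0): 5 → F
F(5)+Z(25): 30≡4 → E
S(18)+E(4): 22 → W
E(4)+J(9): 13 → N
B(1)+H(7): 8 → I
E(4)+A(0): 4 → E
C(2)+Z(25): 27≡1 → B
Y(24)+E(4): 28≡2 → C
T(19)+J(9): 28≡2 → C
Y(24)+H(7): 31≡5 → F
P(15)+A(0): 15 → P
Y(24)+Z(25): 49≡23 → X
I(8)+E(4): 12 → M
X(23)+J(9): 32≡6 → G
A(0)+H(7): 7 → H
T(19)+A(0): 19 → T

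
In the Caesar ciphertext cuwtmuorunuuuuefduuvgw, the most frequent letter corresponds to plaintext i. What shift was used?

12

The most frequent ciphertext letter is u (appears 9 times).
u is position 20; i is position 8.
Shift = 12.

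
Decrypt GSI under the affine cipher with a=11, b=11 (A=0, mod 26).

JDV

The inverse of 11 mod 26 is 19, since 11·19=209≡1. Apply D(y)=19·(y−11) mod 26:
G(6): 19·(6−11)=-95≡9 → J
S(18): 19·(18−11)=133≡3 → D
I(8): 19·(8−11)=-57≡21 → V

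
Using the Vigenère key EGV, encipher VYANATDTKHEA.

ZEVRGOHZFLKV

Repeat the key across the message: EGVEGVEGVEGV
V(21)+E(4): 25 → Z
Y(24)+G(6): 30≡4 → E
A(0)+V(21): 21 → V
N(13)+E(4): 17 → R
A(0)+G(6): 6 → G
T(19)+V(21): 40≡14 → O
D(3)+E(4): 7 → H
T(19)+G(6): 25 → Z
K(10)+V(21): 31≡5 → F
H(7)+E(4): 11 → L
E(4)+G(6): 10 → K
A(0)+V(21): 21 → V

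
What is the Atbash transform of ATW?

A(0) → Z(25)
T(19) → G(6)
W(22) → D(3)

ZGD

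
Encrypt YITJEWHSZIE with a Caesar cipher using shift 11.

JTEUPHSDKTP

Y(24): 24+11=35≡9 → J
I(8): 8+11=19 → T
T(19): 19+11=30≡4 → E
J(9): 9+11=20 → U
E(4): 4+11=15 → P
W(22): 22+11=33≡7 → H
H(7): 7+11=18 → S
S(18): 18+11=29≡3 → D
Z(25): 25+11=36≡10 → K
I(8): 8+11=19 → T
E(4): 4+11=15 → P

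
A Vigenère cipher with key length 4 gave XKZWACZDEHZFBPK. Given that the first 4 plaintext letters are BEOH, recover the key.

WGLP

Subtract each crib letter from the matching ciphertext letter (mod 26):
X(23)−B(1)=22 → W
K(10)−E(4)=6 → G
Z(25)−O(14)=11 → L
W(22)−H(7)=15 → P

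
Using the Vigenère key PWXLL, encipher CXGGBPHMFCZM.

Repeat the key across the message: PWXLLPWXLLPW
C(2)+P(15): 17 → R
X(23)+W(22): 45≡19 → T
G(6)+X(23): 29≡3 → D
G(6)+L(11): 17 → R
B(1)+L(11): 12 → M
P(15)+P(15): 30≡4 → E
H(7)+W(22): 29≡3 → D
M(12)+X(23): 35≡9 → J
F(5)+L(11): 16 → Q
C(2)+L(11): 13 → N
Z(25)+P(15): 40≡14 → O
M(12)+W(22): 34≡8 → I

RTDRMEDJQNOI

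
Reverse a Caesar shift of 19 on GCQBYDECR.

G(6): 6−19=-13≡13 → N
C(2): 2−19=-17≡9 → J
Q(16): 16−19=-3≡23 → X
B(1): 1−19=-18≡8 → I
Y(24): 24−19=5 → F
D(3): 3−19=-16≡10 → K
E(4): 4−19=-15≡11 → L
C(2): 2−19=-17≡9 → J
R(17): 17−19=-2≡24 → Y

NJXIFKLJY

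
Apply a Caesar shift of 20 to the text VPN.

V(21): 21+20=41≡15 → P
P(15): 15+20=35≡9 → J
N(13): 13+20=33≡7 → H

PJH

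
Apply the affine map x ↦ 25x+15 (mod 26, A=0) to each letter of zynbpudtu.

qrcoavmwv

z(25): 25·25+15=640≡16 → q
y(24): 25·24+15=615≡17 → r
n(13): 25·13+15=340≡2 → c
b(1): 25·1+15=40≡14 → o
p(15): 25·15+15=390≡0 → a
u(20): 25·20+15=515≡21 → v
d(3): 25·3+15=90≡12 → m
t(19): 25·19+15=490≡22 → w
u(20): 25·20+15=515≡21 → v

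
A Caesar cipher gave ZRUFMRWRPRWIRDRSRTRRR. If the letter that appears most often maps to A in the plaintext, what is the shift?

The most frequent ciphertext letter is R (appears 10 times).
R is position 17; A is position 0.
Shift = 17.

17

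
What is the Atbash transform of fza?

uaz

f(5) → u(20)
z(25) → a(0)
a(0) → z(25)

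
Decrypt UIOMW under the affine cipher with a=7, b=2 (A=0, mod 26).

The inverse of 7 mod 26 is 15, since 7·15=105≡1. Apply D(y)=15·(y−2) mod 26:
U(20): 15·(20−2)=270≡10 → K
I(8): 15·(8−2)=90≡12 → M
O(14): 15·(14−2)=180≡24 → Y
M(12): 15·(12−2)=150≡20 → U
W(22): 15·(22−2)=300≡14 → O

KMYUO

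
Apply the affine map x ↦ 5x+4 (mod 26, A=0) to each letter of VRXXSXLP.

FLPPQPHB

V(21): 5·21+4=109≡5 → F
R(17): 5·17+4=89≡11 → L
X(23): 5·23+4=119≡15 → P
X(23): 5·23+4=119≡15 → P
S(18): 5·18+4=94≡16 → Q
X(23): 5·23+4=119≡15 → P
L(11): 5·11+4=59≡7 → H
P(15): 5·15+4=79≡1 → B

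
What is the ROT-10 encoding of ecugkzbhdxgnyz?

e(4): 4+10=14 → o
c(2): 2+10=12 → m
u(20): 20+10=30≡4 → e
g(6): 6+10=16 → q
k(10): 10+10=20 → u
z(25): 25+10=35≡9 → j
b(1): 1+10=11 → l
h(7): 7+10=17 → r
d(3): 3+10=13 → n
x(23): 23+10=33≡7 → h
g(6): 6+10=16 → q
n(13): 13+10=23 → x
y(24): 24+10=34≡8 → i
z(25): 25+10=35≡9 → j

omequjlrnhqxij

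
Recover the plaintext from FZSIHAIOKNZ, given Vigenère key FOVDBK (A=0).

Repeat the key across the ciphertext: FOVDBKFOVDB
F(5)−F(5): 0 → A
Z(25)−O(14): 11 → L
S(18)−V(21): -3≡23 → X
I(8)−D(3): 5 → F
H(7)−B(1): 6 → G
A(0)−K(10): -10≡16 → Q
I(8)−F(5): 3 → D
O(14)−O(14): 0 → A
K(10)−V(21): -11≡15 → P
N(13)−D(3): 10 → K
Z(25)−B(1): 24 → Y

ALXFGQDAPKY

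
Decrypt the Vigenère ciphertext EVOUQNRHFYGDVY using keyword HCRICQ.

Repeat the key across the ciphertext: HCRICQHCRICQHC
E(4)−H(7): -3≡23 → X
V(21)−C(2): 19 → T
O(14)−R(17): -3≡23 → X
U(20)−I(8): 12 → M
Q(16)−C(2): 14 → O
N(13)−Q(16): -3≡23 → X
R(17)−H(7): 10 → K
H(7)−C(2): 5 → F
F(5)−R(17): -12≡14 → O
Y(24)−I(8): 16 → Q
G(6)−C(2): 4 → E
D(3)−Q(16): -13≡13 → N
V(21)−H(7): 14 → O
Y(24)−C(2): 22 → W

XTXMOXKFOQENOW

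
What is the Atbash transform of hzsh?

sahs

h(7) → s(18)
z(25) → a(0)
s(18) → h(7)
h(7) → s(18)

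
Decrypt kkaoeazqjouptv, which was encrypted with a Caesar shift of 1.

k(10): 10−1=9 → j
k(10): 10−1=9 → j
a(0): 0−1=-1≡25 → z
o(14): 14−1=13 → n
e(4): 4−1=3 → d
a(0): 0−1=-1≡25 → z
z(25): 25−1=24 → y
q(16): 16−1=15 → p
j(9): 9−1=8 → i
o(14): 14−1=13 → n
u(20): 20−1=19 → t
p(15): 15−1=14 → o
t(19): 19−1=18 → s
v(21): 21−1=20 → u

jjzndzypintosu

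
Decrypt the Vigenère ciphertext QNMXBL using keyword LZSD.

FOUUQM

Repeat the key across the ciphertext: LZSDLZ
Q(16)−L(11): 5 → F
N(13)−Z(25): -12≡14 → O
M(12)−S(18): -6≡20 → U
X(23)−D(3): 20 → U
B(1)−L(11): -10≡16 → Q
L(11)−Z(25): -14≡12 → M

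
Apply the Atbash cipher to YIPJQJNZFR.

Y(24) → B(1)
I(8) → R(17)
P(15) → K(10)
J(9) → Q(16)
Q(16) → J(9)
J(9) → Q(16)
N(13) → M(12)
Z(25) → A(0)
F(5) → U(20)
R(17) → I(8)

BRKQJQMAUI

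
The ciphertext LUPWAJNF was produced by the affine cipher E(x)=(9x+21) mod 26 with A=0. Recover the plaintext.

WXIDPQCE

The inverse of 9 mod 26 is 3, since 9·3=27≡1. Apply D(y)=3·(y−21) mod 26:
L(11): 3·(11−21)=-30≡22 → W
U(20): 3·(20−21)=-3≡23 → X
P(15): 3·(15−21)=-18≡8 → I
W(22): 3·(22−21)=3 → D
A(0): 3·(0−21)=-63≡15 → P
J(9): 3·(9−21)=-36≡16 → Q
N(13): 3·(13−21)=-24≡2 → C
F(5): 3·(5−21)=-48≡4 → E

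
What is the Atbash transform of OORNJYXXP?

O(14) → L(11)
O(14) → L(11)
R(17) → I(8)
N(13) → M(12)
J(9) → Q(16)
Y(24) → B(1)
X(23) → C(2)
X(23) → C(2)
P(15) → K(10)

LLIMQBCCK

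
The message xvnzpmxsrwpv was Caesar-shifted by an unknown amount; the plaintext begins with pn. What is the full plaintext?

From the crib: x(23)−p(15)=8, so the shift is 8.
Subtract 8 from each ciphertext letter:
x(23): 23−8=15 → p
v(21): 21−8=13 → n
n(13): 13−8=5 → f
z(25): 25−8=17 → r
p(15): 15−8=7 → h
m(12): 12−8=4 → e
x(23): 23−8=15 → p
s(18): 18−8=10 → k
r(17): 17−8=9 → j
w(22): 22−8=14 → o
p(15): 15−8=7 → h
v(21): 21−8=13 → n

pnfrhepkjohn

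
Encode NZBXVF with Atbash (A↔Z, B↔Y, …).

N(13) → M(12)
Z(25) → A(0)
B(1) → Y(24)
X(23) → C(2)
V(21) → E(4)
F(5) → U(20)

MAYCEU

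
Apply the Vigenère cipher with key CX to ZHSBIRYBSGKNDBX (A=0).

Repeat the key across the message: CXCXCXCXCXCXCXC
Z(25)+C(2): 27≡1 → B
H(7)+X(23): 30≡4 → E
S(18)+C(2): 20 → U
B(1)+X(23): 24 → Y
I(8)+C(2): 10 → K
R(17)+X(23): 40≡14 → O
Y(24)+C(2): 26≡0 → A
B(1)+X(23): 24 → Y
S(18)+C(2): 20 → U
G(6)+X(23): 29≡3 → D
K(10)+C(2): 12 → M
N(13)+X(23): 36≡10 → K
D(3)+C(2): 5 → F
B(1)+X(23): 24 → Y
X(23)+C(2): 25 → Z

BEUYKOAYUDMKFYZ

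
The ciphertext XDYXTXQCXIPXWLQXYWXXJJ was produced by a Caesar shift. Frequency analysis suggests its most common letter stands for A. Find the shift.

The most frequent ciphertext letter is X (appears 8 times).
X is position 23; A is position 0.
Shift = 23.

23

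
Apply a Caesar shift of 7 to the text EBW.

LID

E(4): 4+7=11 → L
B(1): 1+7=8 → I
W(22): 22+7=29≡3 → D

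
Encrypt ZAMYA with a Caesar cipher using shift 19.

STFRT

Z(25): 25+19=44≡18 → S
A(0): 0+19=19 → T
M(12): 12+19=31≡5 → F
Y(24): 24+19=43≡17 → R
A(0): 0+19=19 → T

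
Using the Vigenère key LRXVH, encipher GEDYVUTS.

Repeat the key across the message: LRXVHLRX
G(6)+L(11): 17 → R
E(4)+R(17): 21 → V
D(3)+X(23): 26≡0 → A
Y(24)+V(21): 45≡19 → T
V(21)+H(7): 28≡2 → C
U(20)+L(11): 31≡5 → F
T(19)+R(17): 36≡10 → K
S(18)+X(23): 41≡15 → P

RVATCFKP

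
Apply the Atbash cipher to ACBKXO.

A(0) → Z(25)
C(2) → X(23)
B(1) → Y(24)
K(10) → P(15)
X(23) → C(2)
O(14) → L(11)

ZXYPCL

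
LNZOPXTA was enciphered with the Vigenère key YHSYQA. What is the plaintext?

Repeat the key across the ciphertext: YHSYQAYH
L(11)−Y(24): -13≡13 → N
N(13)−H(7): 6 → G
Z(25)−S(18): 7 → H
O(14)−Y(24): -10≡16 → Q
P(15)−Q(16): -1≡25 → Z
X(23)−A(0): 23 → X
T(19)−Y(24): -5≡21 → V
A(0)−H(7): -7≡19 → T

NGHQZXVT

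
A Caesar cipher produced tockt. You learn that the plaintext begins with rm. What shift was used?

2

From the crib: t(19)−r(17)=2, so the shift is 2.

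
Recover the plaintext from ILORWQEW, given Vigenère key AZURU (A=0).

Repeat the key across the ciphertext: AZURUAZU
I(8)−A(0): 8 → I
L(11)−Z(25): -14≡12 → M
O(14)−U(20): -6≡20 → U
R(17)−R(17): 0 → A
W(22)−U(20): 2 → C
Q(16)−A(0): 16 → Q
E(4)−Z(25): -21≡5 → F
W(22)−U(20): 2 → C

IMUACQFC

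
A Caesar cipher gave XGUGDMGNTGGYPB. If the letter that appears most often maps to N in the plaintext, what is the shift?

The most frequent ciphertext letter is G (appears 5 times).
G is position 6; N is position 13.
Shift = -7≡19.

19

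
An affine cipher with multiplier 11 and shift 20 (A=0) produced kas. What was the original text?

The inverse of 11 mod 26 is 19, since 11·19=209≡1. Apply D(y)=19·(y−20) mod 26:
k(10): 19·(10−20)=-190≡18 → s
a(0): 19·(0−20)=-380≡10 → k
s(18): 19·(18−20)=-38≡14 → o

sko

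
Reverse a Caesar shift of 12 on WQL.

W(22): 22−12=10 → K
Q(16): 16−12=4 → E
L(11): 11−12=-1≡25 → Z

KEZ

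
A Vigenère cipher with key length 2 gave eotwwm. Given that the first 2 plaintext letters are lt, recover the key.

tv

Subtract each crib letter from the matching ciphertext letter (mod 26):
e(4)−l(11)=-7≡19 → t
o(14)−t(19)=-5≡21 → v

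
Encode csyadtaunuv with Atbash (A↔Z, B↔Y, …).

c(2) → x(23)
s(18) → h(7)
y(24) → b(1)
a(0) → z(25)
d(3) → w(22)
t(19) → g(6)
a(0) → z(25)
u(20) → f(5)
n(13) → m(12)
u(20) → f(5)
v(21) → e(4)

xhbzwgzfmfe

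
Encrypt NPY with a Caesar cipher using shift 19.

GIR

N(13): 13+19=32≡6 → G
P(15): 15+19=34≡8 → I
Y(24): 24+19=43≡17 → R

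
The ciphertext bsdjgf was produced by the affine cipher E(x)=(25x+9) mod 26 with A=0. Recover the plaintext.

irgade

The inverse of 25 mod 26 is 25, since 25·25=625≡1. Apply D(y)=25·(y−9) mod 26:
b(1): 25·(1−9)=-200≡8 → i
s(18): 25·(18−9)=225≡17 → r
d(3): 25·(3−9)=-150≡6 → g
j(9): 25·(9−9)=0 → a
g(6): 25·(6−9)=-75≡3 → d
f(5): 25·(5−9)=-100≡4 → e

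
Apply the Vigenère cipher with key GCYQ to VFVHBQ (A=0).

Repeat the key across the message: GCYQGC
V(21)+G(6): 27≡1 → B
F(5)+C(2): 7 → H
V(21)+Y(24): 45≡19 → T
H(7)+Q(16): 23 → X
B(1)+G(6): 7 → H
Q(16)+C(2): 18 → S

BHTXHS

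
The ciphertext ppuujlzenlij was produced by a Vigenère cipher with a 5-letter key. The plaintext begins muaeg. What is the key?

dvuqd

Subtract each crib letter from the matching ciphertext letter (mod 26):
p(15)−m(12)=3 → d
p(15)−u(20)=-5≡21 → v
u(20)−a(0)=20 → u
u(20)−e(4)=16 → q
j(9)−g(6)=3 → d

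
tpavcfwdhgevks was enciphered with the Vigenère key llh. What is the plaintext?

ietkrylsavtozh

Repeat the key across the ciphertext: llhllhllhllhll
t(19)−l(11): 8 → i
p(15)−l(11): 4 → e
a(0)−h(7): -7≡19 → t
v(21)−l(11): 10 → k
c(2)−l(11): -9≡17 → r
f(5)−h(7): -2≡24 → y
w(22)−l(11): 11 → l
d(3)−l(11): -8≡18 → s
h(7)−h(7): 0 → a
g(6)−l(11): -5≡21 → v
e(4)−l(11): -7≡19 → t
v(21)−h(7): 14 → o
k(10)−l(11): -1≡25 → z
s(18)−l(11): 7 → h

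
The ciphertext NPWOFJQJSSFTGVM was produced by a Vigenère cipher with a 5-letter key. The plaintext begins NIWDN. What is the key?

AHALS

Subtract each crib letter from the matching ciphertext letter (mod 26):
N(13)−N(13)=0 → A
P(15)−I(8)=7 → H
W(22)−W(22)=0 → A
O(14)−D(3)=11 → L
F(5)−N(13)=-8≡18 → S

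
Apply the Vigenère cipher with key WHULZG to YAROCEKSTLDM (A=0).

UHLZBKGZNWCS

Repeat the key across the message: WHULZGWHULZG
Y(24)+W(22): 46≡20 → U
A(0)+H(7): 7 → H
R(17)+U(20): 37≡11 → L
O(14)+L(11): 25 → Z
C(2)+Z(25): 27≡1 → B
E(4)+G(6): 10 → K
K(10)+W(22): 32≡6 → G
S(18)+H(7): 25 → Z
T(19)+U(20): 39≡13 → N
L(11)+L(11): 22 → W
D(3)+Z(25): 28≡2 → C
M(12)+G(6): 18 → S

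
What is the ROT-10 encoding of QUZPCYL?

AEJZMIV

Q(16): 16+10=26≡0 → A
U(20): 20+10=30≡4 → E
Z(25): 25+10=35≡9 → J
P(15): 15+10=25 → Z
C(2): 2+10=12 → M
Y(24): 24+10=34≡8 → I
L(11): 11+10=21 → V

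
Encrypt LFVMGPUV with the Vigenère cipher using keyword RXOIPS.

CCJUVHLS

Repeat the key across the message: RXOIPSRX
L(11)+R(17): 28≡2 → C
F(5)+X(23): 28≡2 → C
V(21)+O(14): 35≡9 → J
M(12)+I(8): 20 → U
G(6)+P(15): 21 → V
P(15)+S(18): 33≡7 → H
U(20)+R(17): 37≡11 → L
V(21)+X(23): 44≡18 → S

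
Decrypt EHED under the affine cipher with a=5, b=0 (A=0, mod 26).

GRGL

The inverse of 5 mod 26 is 21, since 5·21=105≡1. Apply D(y)=21·(y−0) mod 26:
E(4): 21·(4−0)=84≡6 → G
H(7): 21·(7−0)=147≡17 → R
E(4): 21·(4−0)=84≡6 → G
D(3): 21·(3−0)=63≡11 → L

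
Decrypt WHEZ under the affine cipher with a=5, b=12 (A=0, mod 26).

The inverse of 5 mod 26 is 21, since 5·21=105≡1. Apply D(y)=21·(y−12) mod 26:
W(22): 21·(22−12)=210≡2 → C
H(7): 21·(7−12)=-105≡25 → Z
E(4): 21·(4−12)=-168≡14 → O
Z(25): 21·(25−12)=273≡13 → N

CZON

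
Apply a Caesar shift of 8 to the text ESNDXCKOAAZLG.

E(4): 4+8=12 → M
S(18): 18+8=26≡0 → A
N(13): 13+8=21 → V
D(3): 3+8=11 → L
X(23): 23+8=31≡5 → F
C(2): 2+8=10 → K
K(10): 10+8=18 → S
O(14): 14+8=22 → W
A(0): 0+8=8 → I
A(0): 0+8=8 → I
Z(25): 25+8=33≡7 → H
L(11): 11+8=19 → T
G(6): 6+8=14 → O

MAVLFKSWIIHTO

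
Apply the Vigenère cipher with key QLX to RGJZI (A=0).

Repeat the key across the message: QLXQL
R(17)+Q(16): 33≡7 → H
G(6)+L(11): 17 → R
J(9)+X(23): 32≡6 → G
Z(25)+Q(16): 41≡15 → P
I(8)+L(11): 19 → T

HRGPT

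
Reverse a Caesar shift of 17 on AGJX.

A(0): 0−17=-17≡9 → J
G(6): 6−17=-11≡15 → P
J(9): 9−17=-8≡18 → S
X(23): 23−17=6 → G

JPSG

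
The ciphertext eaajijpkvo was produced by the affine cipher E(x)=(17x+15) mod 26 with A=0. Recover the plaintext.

The inverse of 17 mod 26 is 23, since 17·23=391≡1. Apply D(y)=23·(y−15) mod 26:
e(4): 23·(4−15)=-253≡7 → h
a(0): 23·(0−15)=-345≡19 → t
a(0): 23·(0−15)=-345≡19 → t
j(9): 23·(9−15)=-138≡18 → s
i(8): 23·(8−15)=-161≡21 → v
j(9): 23·(9−15)=-138≡18 → s
p(15): 23·(15−15)=0 → a
k(10): 23·(10−15)=-115≡15 → p
v(21): 23·(21−15)=138≡8 → i
o(14): 23·(14−15)=-23≡3 → d

httsvsapid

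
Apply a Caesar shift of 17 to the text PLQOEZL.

P(15): 15+17=32≡6 → G
L(11): 11+17=28≡2 → C
Q(16): 16+17=33≡7 → H
O(14): 14+17=31≡5 → F
E(4): 4+17=21 → V
Z(25): 25+17=42≡16 → Q
L(11): 11+17=28≡2 → C

GCHFVQC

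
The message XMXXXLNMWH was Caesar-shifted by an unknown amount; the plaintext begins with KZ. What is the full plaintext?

KZKKKYAZJU

From the crib: X(23)−K(10)=13, so the shift is 13.
Subtract 13 from each ciphertext letter:
X(23): 23−13=10 → K
M(12): 12−13=-1≡25 → Z
X(23): 23−13=10 → K
X(23): 23−13=10 → K
X(23): 23−13=10 → K
L(11): 11−13=-2≡24 → Y
N(13): 13−13=0 → A
M(12): 12−13=-1≡25 → Z
W(22): 22−13=9 → J
H(7): 7−13=-6≡20 → U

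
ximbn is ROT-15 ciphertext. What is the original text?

itxmy

x(23): 23−15=8 → i
i(8): 8−15=-7≡19 → t
m(12): 12−15=-3≡23 → x
b(1): 1−15=-14≡12 → m
n(13): 13−15=-2≡24 → y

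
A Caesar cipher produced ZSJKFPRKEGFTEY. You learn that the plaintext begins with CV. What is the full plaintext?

CVMNISUNHJIWHB

From the crib: Z(25)−C(2)=23, so the shift is 23.
Subtract 23 from each ciphertext letter:
Z(25): 25−23=2 → C
S(18): 18−23=-5≡21 → V
J(9): 9−23=-14≡12 → M
K(10): 10−23=-13≡13 → N
F(5): 5−23=-18≡8 → I
P(15): 15−23=-8≡18 → S
R(17): 17−23=-6≡20 → U
K(10): 10−23=-13≡13 → N
E(4): 4−23=-19≡7 → H
G(6): 6−23=-17≡9 → J
F(5): 5−23=-18≡8 → I
T(19): 19−23=-4≡22 → W
E(4): 4−23=-19≡7 → H
Y(24): 24−23=1 → B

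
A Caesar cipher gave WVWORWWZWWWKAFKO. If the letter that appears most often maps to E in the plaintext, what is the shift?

18

The most frequent ciphertext letter is W (appears 7 times).
W is position 22; E is position 4.
Shift = 18.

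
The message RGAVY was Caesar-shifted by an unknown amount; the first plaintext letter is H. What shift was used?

From the crib: R(17)−H(7)=10, so the shift is 10.

10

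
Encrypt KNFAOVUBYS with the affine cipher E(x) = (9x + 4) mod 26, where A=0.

QRXEALCNMK

K(10): 9·10+4=94≡16 → Q
N(13): 9·13+4=121≡17 → R
F(5): 9·5+4=49≡23 → X
A(0): 9·0+4=4 → E
O(14): 9·14+4=130≡0 → A
V(21): 9·21+4=193≡11 → L
U(20): 9·20+4=184≡2 → C
B(1): 9·1+4=13 → N
Y(24): 9·24+4=220≡12 → M
S(18): 9·18+4=166≡10 → K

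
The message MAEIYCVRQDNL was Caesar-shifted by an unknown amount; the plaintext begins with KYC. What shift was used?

2

From the crib: M(12)−K(10)=2, so the shift is 2.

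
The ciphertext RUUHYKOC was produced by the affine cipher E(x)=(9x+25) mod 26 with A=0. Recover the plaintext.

The inverse of 9 mod 26 is 3, since 9·3=27≡1. Apply D(y)=3·(y−25) mod 26:
R(17): 3·(17−25)=-24≡2 → C
U(20): 3·(20−25)=-15≡11 → L
U(20): 3·(20−25)=-15≡11 → L
H(7): 3·(7−25)=-54≡24 → Y
Y(24): 3·(24−25)=-3≡23 → X
K(10): 3·(10−25)=-45≡7 → H
O(14): 3·(14−25)=-33≡19 → T
C(2): 3·(2−25)=-69≡9 → J

CLLYXHTJ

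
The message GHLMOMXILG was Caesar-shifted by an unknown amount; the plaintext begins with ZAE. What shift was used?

7

From the crib: G(6)−Z(25)=-19≡7, so the shift is 7.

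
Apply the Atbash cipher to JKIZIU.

QPRARF

J(9) → Q(16)
K(10) → P(15)
I(8) → R(17)
Z(25) → A(0)
I(8) → R(17)
U(20) → F(5)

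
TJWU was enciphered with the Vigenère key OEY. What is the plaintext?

FFYG

Repeat the key across the ciphertext: OEYO
T(19)−O(14): 5 → F
J(9)−E(4): 5 → F
W(22)−Y(24): -2≡24 → Y
U(20)−O(14): 6 → G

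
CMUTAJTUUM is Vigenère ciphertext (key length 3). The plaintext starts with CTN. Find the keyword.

Subtract each crib letter from the matching ciphertext letter (mod 26):
C(2)−C(2)=0 → A
M(12)−T(19)=-7≡19 → T
U(20)−N(13)=7 → H

ATH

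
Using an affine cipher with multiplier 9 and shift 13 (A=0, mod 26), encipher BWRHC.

B(1): 9·1+13=22 → W
W(22): 9·22+13=211≡3 → D
R(17): 9·17+13=166≡10 → K
H(7): 9·7+13=76≡24 → Y
C(2): 9·2+13=31≡5 → F

WDKYF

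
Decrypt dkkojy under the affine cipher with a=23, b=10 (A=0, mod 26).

The inverse of 23 mod 26 is 17, since 23·17=391≡1. Apply D(y)=17·(y−10) mod 26:
d(3): 17·(3−10)=-119≡11 → l
k(10): 17·(10−10)=0 → a
k(10): 17·(10−10)=0 → a
o(14): 17·(14−10)=68≡16 → q
j(9): 17·(9−10)=-17≡9 → j
y(24): 17·(24−10)=238≡4 → e

laaqje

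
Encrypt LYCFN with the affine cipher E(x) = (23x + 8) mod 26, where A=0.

BOCTV

L(11): 23·11+8=261≡1 → B
Y(24): 23·24+8=560≡14 → O
C(2): 23·2+8=54≡2 → C
F(5): 23·5+8=123≡19 → T
N(13): 23·13+8=307≡21 → V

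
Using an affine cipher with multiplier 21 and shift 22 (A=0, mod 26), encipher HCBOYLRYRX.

H(7): 21·7+22=169≡13 → N
C(2): 21·2+22=64≡12 → M
B(1): 21·1+22=43≡17 → R
O(14): 21·14+22=316≡4 → E
Y(24): 21·24+22=526≡6 → G
L(11): 21·11+22=253≡19 → T
R(17): 21·17+22=379≡15 → P
Y(24): 21·24+22=526≡6 → G
R(17): 21·17+22=379≡15 → P
X(23): 21·23+22=505≡11 → L

NMREGTPGPL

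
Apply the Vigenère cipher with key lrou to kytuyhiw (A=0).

vphojywq

Repeat the key across the message: lroulrou
k(10)+l(11): 21 → v
y(24)+r(17): 41≡15 → p
t(19)+o(14): 33≡7 → h
u(20)+u(20): 40≡14 → o
y(24)+l(11): 35≡9 → j
h(7)+r(17): 24 → y
i(8)+o(14): 22 → w
w(22)+u(20): 42≡16 → q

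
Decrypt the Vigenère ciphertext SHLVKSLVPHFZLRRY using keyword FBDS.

NGIDFRIDKGCHGQOG

Repeat the key across the ciphertext: FBDSFBDSFBDSFBDS
S(18)−F(5): 13 → N
H(7)−B(1): 6 → G
L(11)−D(3): 8 → I
V(21)−S(18): 3 → D
K(10)−F(5): 5 → F
S(18)−B(1): 17 → R
L(11)−D(3): 8 → I
V(21)−S(18): 3 → D
P(15)−F(5): 10 → K
H(7)−B(1): 6 → G
F(5)−D(3): 2 → C
Z(25)−S(18): 7 → H
L(11)−F(5): 6 → G
R(17)−B(1): 16 → Q
R(17)−D(3): 14 → O
Y(24)−S(18): 6 → G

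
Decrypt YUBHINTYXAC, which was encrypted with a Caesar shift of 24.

AWDJKPVAZCE

Y(24): 24−24=0 → A
U(20): 20−24=-4≡22 → W
B(1): 1−24=-23≡3 → D
H(7): 7−24=-17≡9 → J
I(8): 8−24=-16≡10 → K
N(13): 13−24=-11≡15 → P
T(19): 19−24=-5≡21 → V
Y(24): 24−24=0 → A
X(23): 23−24=-1≡25 → Z
A(0): 0−24=-24≡2 → C
C(2): 2−24=-22≡4 → E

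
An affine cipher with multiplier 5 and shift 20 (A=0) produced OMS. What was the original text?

EOK

The inverse of 5 mod 26 is 21, since 5·21=105≡1. Apply D(y)=21·(y−20) mod 26:
O(14): 21·(14−20)=-126≡4 → E
M(12): 21·(12−20)=-168≡14 → O
S(18): 21·(18−20)=-42≡10 → K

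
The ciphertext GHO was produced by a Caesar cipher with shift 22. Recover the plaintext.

G(6): 6−22=-16≡10 → K
H(7): 7−22=-15≡11 → L
O(14): 14−22=-8≡18 → S

KLS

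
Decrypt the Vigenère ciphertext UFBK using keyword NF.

HAOF

Repeat the key across the ciphertext: NFNF
U(20)−N(13): 7 → H
F(5)−F(5): 0 → A
B(1)−N(13): -12≡14 → O
K(10)−F(5): 5 → F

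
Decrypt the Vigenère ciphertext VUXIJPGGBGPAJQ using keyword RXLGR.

Repeat the key across the ciphertext: RXLGRRXLGRRXLG
V(21)−R(17): 4 → E
U(20)−X(23): -3≡23 → X
X(23)−L(11): 12 → M
I(8)−G(6): 2 → C
J(9)−R(17): -8≡18 → S
P(15)−R(17): -2≡24 → Y
G(6)−X(23): -17≡9 → J
G(6)−L(11): -5≡21 → V
B(1)−G(6): -5≡21 → V
G(6)−R(17): -11≡15 → P
P(15)−R(17): -2≡24 → Y
A(0)−X(23): -23≡3 → D
J(9)−L(11): -2≡24 → Y
Q(16)−G(6): 10 → K

EXMCSYJVVPYDYK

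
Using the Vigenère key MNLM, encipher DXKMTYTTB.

PKVYFLEFN

Repeat the key across the message: MNLMMNLMM
D(3)+M(12): 15 → P
X(23)+N(13): 36≡10 → K
K(10)+L(11): 21 → V
M(12)+M(12): 24 → Y
T(19)+M(12): 31≡5 → F
Y(24)+N(13): 37≡11 → L
T(19)+L(11): 30≡4 → E
T(19)+M(12): 31≡5 → F
B(1)+M(12): 13 → N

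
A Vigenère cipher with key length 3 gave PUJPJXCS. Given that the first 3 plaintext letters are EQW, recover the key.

LEN

Subtract each crib letter from the matching ciphertext letter (mod 26):
P(15)−E(4)=11 → L
U(20)−Q(16)=4 → E
J(9)−W(22)=-13≡13 → N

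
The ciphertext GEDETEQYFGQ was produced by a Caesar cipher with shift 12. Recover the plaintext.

USRSHSEMTUE

G(6): 6−12=-6≡20 → U
E(4): 4−12=-8≡18 → S
D(3): 3−12=-9≡17 → R
E(4): 4−12=-8≡18 → S
T(19): 19−12=7 → H
E(4): 4−12=-8≡18 → S
Q(16): 16−12=4 → E
Y(24): 24−12=12 → M
F(5): 5−12=-7≡19 → T
G(6): 6−12=-6≡20 → U
Q(16): 16−12=4 → E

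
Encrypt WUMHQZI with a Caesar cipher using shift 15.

W(22): 22+15=37≡11 → L
U(20): 20+15=35≡9 → J
M(12): 12+15=27≡1 → B
H(7): 7+15=22 → W
Q(16): 16+15=31≡5 → F
Z(25): 25+15=40≡14 → O
I(8): 8+15=23 → X

LJBWFOX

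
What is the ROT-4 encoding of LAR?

L(11): 11+4=15 → P
A(0): 0+4=4 → E
R(17): 17+4=21 → V

PEV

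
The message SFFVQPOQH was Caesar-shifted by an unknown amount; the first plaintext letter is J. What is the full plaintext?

JWWMHGFHY

From the crib: S(18)−J(9)=9, so the shift is 9.
Subtract 9 from each ciphertext letter:
S(18): 18−9=9 → J
F(5): 5−9=-4≡22 → W
F(5): 5−9=-4≡22 → W
V(21): 21−9=12 → M
Q(16): 16−9=7 → H
P(15): 15−9=6 → G
O(14): 14−9=5 → F
Q(16): 16−9=7 → H
H(7): 7−9=-2≡24 → Y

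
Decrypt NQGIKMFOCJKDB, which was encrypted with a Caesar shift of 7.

GJZBDFYHVCDWU

N(13): 13−7=6 → G
Q(16): 16−7=9 → J
G(6): 6−7=-1≡25 → Z
I(8): 8−7=1 → B
K(10): 10−7=3 → D
M(12): 12−7=5 → F
F(5): 5−7=-2≡24 → Y
O(14): 14−7=7 → H
C(2): 2−7=-5≡21 → V
J(9): 9−7=2 → C
K(10): 10−7=3 → D
D(3): 3−7=-4≡22 → W
B(1): 1−7=-6≡20 → U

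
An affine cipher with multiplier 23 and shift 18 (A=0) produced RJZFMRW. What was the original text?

JDPNCJQ

The inverse of 23 mod 26 is 17, since 23·17=391≡1. Apply D(y)=17·(y−18) mod 26:
R(17): 17·(17−18)=-17≡9 → J
J(9): 17·(9−18)=-153≡3 → D
Z(25): 17·(25−18)=119≡15 → P
F(5): 17·(5−18)=-221≡13 → N
M(12): 17·(12−18)=-102≡2 → C
R(17): 17·(17−18)=-17≡9 → J
W(22): 17·(22−18)=68≡16 → Q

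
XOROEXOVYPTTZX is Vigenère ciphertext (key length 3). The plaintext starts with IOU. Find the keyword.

PAX

Subtract each crib letter from the matching ciphertext letter (mod 26):
X(23)−I(8)=15 → P
O(14)−O(14)=0 → A
R(17)−U(20)=-3≡23 → X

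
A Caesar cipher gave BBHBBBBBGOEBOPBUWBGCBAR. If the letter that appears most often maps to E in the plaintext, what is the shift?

The most frequent ciphertext letter is B (appears 11 times).
B is position 1; E is position 4.
Shift = -3≡23.

23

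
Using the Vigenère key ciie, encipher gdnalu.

ilvenc

Repeat the key across the message: ciieci
g(6)+c(2): 8 → i
d(3)+i(8): 11 → l
n(13)+i(8): 21 → v
a(0)+e(4): 4 → e
l(11)+c(2): 13 → n
u(20)+i(8): 28≡2 → c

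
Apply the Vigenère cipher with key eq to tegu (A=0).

xukk

Repeat the key across the message: eqeq
t(19)+e(4): 23 → x
e(4)+q(16): 20 → u
g(6)+e(4): 10 → k
u(20)+q(16): 36≡10 → k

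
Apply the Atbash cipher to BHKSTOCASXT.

B(1) → Y(24)
H(7) → S(18)
K(10) → P(15)
S(18) → H(7)
T(19) → G(6)
O(14) → L(11)
C(2) → X(23)
A(0) → Z(25)
S(18) → H(7)
X(23) → C(2)
T(19) → G(6)

YSPHGLXZHCG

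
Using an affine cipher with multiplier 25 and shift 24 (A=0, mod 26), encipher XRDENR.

BHVULH

X(23): 25·23+24=599≡1 → B
R(17): 25·17+24=449≡7 → H
D(3): 25·3+24=99≡21 → V
E(4): 25·4+24=124≡20 → U
N(13): 25·13+24=349≡11 → L
R(17): 25·17+24=449≡7 → H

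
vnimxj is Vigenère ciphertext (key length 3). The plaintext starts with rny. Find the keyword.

eak

Subtract each crib letter from the matching ciphertext letter (mod 26):
v(21)−r(17)=4 → e
n(13)−n(13)=0 → a
i(8)−y(24)=-16≡10 → k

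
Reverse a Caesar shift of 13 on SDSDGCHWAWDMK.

S(18): 18−13=5 → F
D(3): 3−13=-10≡16 → Q
S(18): 18−13=5 → F
D(3): 3−13=-10≡16 → Q
G(6): 6−13=-7≡19 → T
C(2): 2−13=-11≡15 → P
H(7): 7−13=-6≡20 → U
W(22): 22−13=9 → J
A(0): 0−13=-13≡13 → N
W(22): 22−13=9 → J
D(3): 3−13=-10≡16 → Q
M(12): 12−13=-1≡25 → Z
K(10): 10−13=-3≡23 → X

FQFQTPUJNJQZX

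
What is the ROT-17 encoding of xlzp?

x(23): 23+17=40≡14 → o
l(11): 11+17=28≡2 → c
z(25): 25+17=42≡16 → q
p(15): 15+17=32≡6 → g

ocqg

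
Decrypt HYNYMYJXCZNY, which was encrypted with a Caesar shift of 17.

H(7): 7−17=-10≡16 → Q
Y(24): 24−17=7 → H
N(13): 13−17=-4≡22 → W
Y(24): 24−17=7 → H
M(12): 12−17=-5≡21 → V
Y(24): 24−17=7 → H
J(9): 9−17=-8≡18 → S
X(23): 23−17=6 → G
C(2): 2−17=-15≡11 → L
Z(25): 25−17=8 → I
N(13): 13−17=-4≡22 → W
Y(24): 24−17=7 → H

QHWHVHSGLIWH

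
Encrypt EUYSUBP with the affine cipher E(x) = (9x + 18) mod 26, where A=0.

CQAYQBX

E(4): 9·4+18=54≡2 → C
U(20): 9·20+18=198≡16 → Q
Y(24): 9·24+18=234≡0 → A
S(18): 9·18+18=180≡24 → Y
U(20): 9·20+18=198≡16 → Q
B(1): 9·1+18=27≡1 → B
P(15): 9·15+18=153≡23 → X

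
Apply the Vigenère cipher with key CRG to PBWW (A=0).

RSCY

Repeat the key across the message: CRGC
P(15)+C(2): 17 → R
B(1)+R(17): 18 → S
W(22)+G(6): 28≡2 → C
W(22)+C(2): 24 → Y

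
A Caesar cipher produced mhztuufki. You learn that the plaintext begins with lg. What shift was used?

1

From the crib: m(12)−l(11)=1, so the shift is 1.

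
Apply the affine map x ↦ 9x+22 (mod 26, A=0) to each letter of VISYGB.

DQCEYF

V(21): 9·21+22=211≡3 → D
I(8): 9·8+22=94≡16 → Q
S(18): 9·18+22=184≡2 → C
Y(24): 9·24+22=238≡4 → E
G(6): 9·6+22=76≡24 → Y
B(1): 9·1+22=31≡5 → F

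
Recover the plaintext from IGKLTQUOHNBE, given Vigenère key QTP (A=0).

Repeat the key across the ciphertext: QTPQTPQTPQTP
I(8)−Q(16): -8≡18 → S
G(6)−T(19): -13≡13 → N
K(10)−P(15): -5≡21 → V
L(11)−Q(16): -5≡21 → V
T(19)−T(19): 0 → A
Q(16)−P(15): 1 → B
U(20)−Q(16): 4 → E
O(14)−T(19): -5≡21 → V
H(7)−P(15): -8≡18 → S
N(13)−Q(16): -3≡23 → X
B(1)−T(19): -18≡8 → I
E(4)−P(15): -11≡15 → P

SNVVABEVSXIP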